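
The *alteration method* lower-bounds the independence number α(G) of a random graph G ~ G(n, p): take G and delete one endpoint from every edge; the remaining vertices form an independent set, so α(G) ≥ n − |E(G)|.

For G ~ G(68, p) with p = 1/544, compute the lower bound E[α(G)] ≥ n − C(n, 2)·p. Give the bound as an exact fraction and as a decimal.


E[|E(G)|] = C(68, 2)·p = 2278 · (1/544) = 67/16.
E[α(G)] ≥ n − E[|E(G)|] = 68 − 67/16 = 1021/16.
Numerically: ≈ 63.812.
(This is only a lower bound; the true E[α(G)] may be larger.)

E[α(G)] ≥ 1021/16 ≈ 63.812.


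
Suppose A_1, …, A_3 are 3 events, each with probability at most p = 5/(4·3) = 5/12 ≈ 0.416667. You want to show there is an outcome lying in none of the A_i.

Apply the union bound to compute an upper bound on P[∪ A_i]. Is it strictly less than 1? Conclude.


Union bound: P[∪_{i=1}^{3} A_i] ≤ Σ_i P[A_i] ≤ 3·p = 3·(5/12) = 5/4.
Numerically: 5/4 ≈ 1.250000.
Is 5/4 < 1? NO.
Since the bound 5/4 is ≥ 1, the union bound is uninformative here; it does NOT by itself certify existence.

3·p = 5/4 ≈ 1.250000; existence NOT certified by the union bound.


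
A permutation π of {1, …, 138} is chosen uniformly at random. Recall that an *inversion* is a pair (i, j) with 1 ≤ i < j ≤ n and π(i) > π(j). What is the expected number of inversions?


Write X = Σ X_I over the C(138, 2) = 9453 pairs i < j, with X_I the indicator of one inversion.
There are 9453 indicators.
For each fixed pair i < j, the values π(i) and π(j) are two distinct elements of {1, …, 138} in uniformly random order; by symmetry P[π(i) > π(j)] = 1/2.
By linearity: E[X] = 9453 · (1/2) = C(138, 2) · (1/2) = 9453/2 = 9453/2 ≈ 4726.5000.

E[X] = 9453/2 = 4726.5000.


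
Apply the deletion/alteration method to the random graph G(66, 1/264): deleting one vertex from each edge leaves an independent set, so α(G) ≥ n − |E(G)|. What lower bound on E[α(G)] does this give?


E[|E(G)|] = C(66, 2)·p = 2145 · (1/264) = 65/8.
E[α(G)] ≥ n − E[|E(G)|] = 66 − 65/8 = 463/8.
Numerically: ≈ 57.8750.
(This is only a lower bound; the true E[α(G)] may be larger.)

E[α(G)] ≥ 463/8 ≈ 57.8750.


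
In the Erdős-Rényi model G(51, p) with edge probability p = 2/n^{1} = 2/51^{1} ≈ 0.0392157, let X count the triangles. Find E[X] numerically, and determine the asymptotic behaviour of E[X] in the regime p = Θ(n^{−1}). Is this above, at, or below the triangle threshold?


Number of potential triangles: C(51, 3) = 20825.
Each occurs with probability p³ ≈ (0.0392157)³ ≈ 6.03086294e-05.
By linearity: E[X] = C(51, 3)·p³ ≈ 20825 · 6.03086294e-05 ≈ 1.255927.
Here α = 1, so p = 2/n is exactly at the triangle threshold p ~ 1/n. Asymptotically E[X] → c³/6 = 2³/6 = 4/3 ≈ 1.333333, a bounded constant. In this regime the triangle count is asymptotically Poisson(c³/6).

E[X] ≈ 1.255927; in regime p = Θ(1/n^{1}) E[X] stays bounded (at the triangle threshold p ~ 1/n).


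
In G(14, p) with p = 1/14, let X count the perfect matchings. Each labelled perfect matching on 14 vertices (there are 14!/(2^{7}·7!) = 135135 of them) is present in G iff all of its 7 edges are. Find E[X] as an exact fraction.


K_14 has 14!/(2^{7}·7!) = 135135 labelled perfect matchings.
For each such perfect matching H, let X_H = 1 if all 7 edges of H are present in G. Then P[X_H = 1] = p^{7} = (1/14)^{7} = 1/105413504.
By linearity of expectation: E[X] = Σ_H E[X_H] = 135135 · p^{7} = 135135 · 1/105413504 = 19305/15059072.
Numerically: E[X] ≈ 0.001282.

E[X] = 135135 · (1/14)^{7} = 19305/15059072 ≈ 0.001282.


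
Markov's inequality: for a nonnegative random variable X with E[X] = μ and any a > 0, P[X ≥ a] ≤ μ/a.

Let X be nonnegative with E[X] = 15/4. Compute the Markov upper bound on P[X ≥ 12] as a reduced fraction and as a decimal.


μ = E[X] = 15/4, a = 12.
Markov: P[X ≥ 12] ≤ μ/a = (15/4)/12 = 5/16.
Numerically: ≈ 0.31250.
(Since a = 12 > μ = 3.75000, the bound 5/16 is < 1 and informative.)

P[X ≥ 12] ≤ 5/16 ≈ 0.31250.


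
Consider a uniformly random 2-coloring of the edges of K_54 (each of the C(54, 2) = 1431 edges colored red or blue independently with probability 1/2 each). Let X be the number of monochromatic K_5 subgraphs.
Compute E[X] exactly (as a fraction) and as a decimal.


Let X = Σ_S X_S over the C(54, 5) = 3162510 subsets S of size 5, where X_S = 1 if the K_5 on S is monochromatic.
For a fixed S, the K_5 on S has C(5, 2) = 10 edges. P[all 10 edges red] = (1/2)^10, and likewise for blue, so P[monochromatic] = 2·(1/2)^10 = 2^{1 − 10} = 1/512.
Summing: E[X] = C(54, 5) · 2^{1 − 10} = 3162510 · 1/512 = 1581255/256.
Numerically: E[X] ≈ 6176.7773.

E[X] = C(54,5)·2^(1−C(5,2)) = 1581255/256 ≈ 6176.7773.


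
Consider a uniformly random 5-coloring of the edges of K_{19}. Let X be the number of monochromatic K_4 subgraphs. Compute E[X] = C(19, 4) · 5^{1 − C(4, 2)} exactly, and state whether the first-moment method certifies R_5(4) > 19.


E[X] = C(19, 4) · 5^{1 − 6} = 3876 · 5^{−5} = 3876/3125.
As a reduced fraction: E[X] = 3876/3125 ≈ 1.24032.
Is E[X] < 1? NO.
Since E[X] ≥ 1, the first-moment bound is inconclusive at n = 19; it does NOT by itself certify R_5(4) > 19.

E[X] = 3876/3125 ≈ 1.24032; E[X] ≥ 1; first-moment method inconclusive here.


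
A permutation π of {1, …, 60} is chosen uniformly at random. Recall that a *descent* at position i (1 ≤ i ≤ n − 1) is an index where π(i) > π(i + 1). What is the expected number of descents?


Write X = Σ X_I over i = 1, …, 59, with X_I the indicator of one descent.
There are 59 indicators.
For each fixed i, the pair (π(i), π(i+1)) is a uniformly random ordered pair of distinct values from {1, …, 60}; by symmetry P[π(i) > π(i+1)] = 1/2.
By linearity: E[X] = 59 · (1/2) = (60 − 1) · (1/2) = 59/2 ≈ 29.500000.

E[X] = 59/2 = 29.500000.


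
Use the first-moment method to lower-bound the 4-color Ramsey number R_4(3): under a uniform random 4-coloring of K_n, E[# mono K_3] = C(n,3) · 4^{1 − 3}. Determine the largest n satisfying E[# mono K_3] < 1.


We need C(n, 3) · 4^{1 − 3} < 1, i.e. C(n, 3) < 4^{3 − 1} = 16.
Check values of n near the boundary:
  n = 3: C(3, 3) = 1; 1 < 16? YES
  n = 4: C(4, 3) = 4; 4 < 16? YES
  n = 5: C(5, 3) = 10; 10 < 16? YES
  n = 6: C(6, 3) = 20; 20 < 16? NO
  n = 7: C(7, 3) = 35; 35 < 16? NO
The largest n with C(n, 3) < 16 is n = 5 (where E[X] = 5/8 ≈ 0.625). Hence R_4(3) > 5, i.e. R_4(3) ≥ 6.

Largest n = 5; hence R_4(3) > 5.


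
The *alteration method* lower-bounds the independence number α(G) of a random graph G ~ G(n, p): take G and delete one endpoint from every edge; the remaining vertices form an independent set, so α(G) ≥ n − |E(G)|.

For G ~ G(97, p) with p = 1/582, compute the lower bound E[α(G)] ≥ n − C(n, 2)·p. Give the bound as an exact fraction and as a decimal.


E[|E(G)|] = C(97, 2)·p = 4656 · (1/582) = 8.
E[α(G)] ≥ n − E[|E(G)|] = 97 − 8 = 89.
Numerically: ≈ 89.000.
(This is only a lower bound; the true E[α(G)] may be larger.)

E[α(G)] ≥ 89 ≈ 89.000.


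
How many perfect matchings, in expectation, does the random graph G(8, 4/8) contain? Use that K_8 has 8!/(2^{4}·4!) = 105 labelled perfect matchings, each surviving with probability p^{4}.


K_8 has 8!/(2^{4}·4!) = 105 labelled perfect matchings.
For each such perfect matching H, let X_H = 1 if all 4 edges of H are present in G. Then P[X_H = 1] = p^{4} = (1/2)^{4} = 1/16.
By linearity of expectation: E[X] = Σ_H E[X_H] = 105 · p^{4} = 105 · 1/16 = 105/16.
Numerically: E[X] ≈ 6.5625.

E[X] = 105 · (1/2)^{4} = 105/16 ≈ 6.5625.


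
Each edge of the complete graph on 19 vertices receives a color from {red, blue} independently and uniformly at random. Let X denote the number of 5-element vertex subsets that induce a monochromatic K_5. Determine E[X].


Let X = Σ_S X_S over the C(19, 5) = 11628 subsets S of size 5, where X_S = 1 if the K_5 on S is monochromatic.
For a fixed S, the K_5 on S has C(5, 2) = 10 edges. P[all 10 edges red] = (1/2)^10, and likewise for blue, so P[monochromatic] = 2·(1/2)^10 = 2^{1 − 10} = 1/512.
By linearity: E[X] = C(19, 5) · 2^{1 − 10} = 11628 · 1/512 = 2907/128.
Numerically: E[X] ≈ 22.711.

E[X] = C(19,5)·2^(1−C(5,2)) = 2907/128 ≈ 22.711.


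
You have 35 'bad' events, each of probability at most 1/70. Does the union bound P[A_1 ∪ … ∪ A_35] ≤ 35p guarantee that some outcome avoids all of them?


Union bound: P[∪_{i=1}^{35} A_i] ≤ Σ_i P[A_i] ≤ 35·p = 35·(1/70) = 1/2.
Numerically: 1/2 ≈ 0.5000.
Is 1/2 < 1? YES.
Since P[∪ A_i] ≤ 1/2 < 1, the complement has P[∩ A_i^c] ≥ 1 − 1/2 = 1/2 > 0, so some outcome avoids every A_i.

35·p = 1/2 ≈ 0.5000; existence CERTIFIED by the union bound.


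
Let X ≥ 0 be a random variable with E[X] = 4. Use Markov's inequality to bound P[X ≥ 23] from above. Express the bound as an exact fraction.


μ = E[X] = 4, a = 23.
Markov: P[X ≥ 23] ≤ μ/a = (4)/23 = 4/23.
Numerically: ≈ 0.17391.
(Since a = 23 > μ = 4.00000, the bound 4/23 is < 1 and informative.)

P[X ≥ 23] ≤ 4/23 ≈ 0.17391.


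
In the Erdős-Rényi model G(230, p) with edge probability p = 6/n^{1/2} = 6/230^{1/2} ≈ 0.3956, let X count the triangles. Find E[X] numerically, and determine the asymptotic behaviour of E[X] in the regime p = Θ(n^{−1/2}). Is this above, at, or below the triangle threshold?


Number of potential triangles: C(230, 3) = 2001460.
Each occurs with probability p³ ≈ (0.3956)³ ≈ 6.192443e-02.
By linearity: E[X] = C(230, 3)·p³ ≈ 2001460 · 6.192443e-02 ≈ 123939.2638.
Since α = 1/2 < 1, p = c/n^{1/2} ≫ 1/n is above the triangle threshold p ~ 1/n. Asymptotically E[X] ~ (c³/6)·n^{3(1−α)} = (6³/6)·n^{1.5} → ∞; triangles are abundant w.h.p.

E[X] ≈ 123939.2638; in regime p = Θ(1/n^{1/2}) E[X] diverges (above the triangle threshold p ~ 1/n).


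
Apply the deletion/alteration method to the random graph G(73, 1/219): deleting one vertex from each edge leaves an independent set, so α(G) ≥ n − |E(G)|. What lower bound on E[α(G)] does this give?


E[|E(G)|] = C(73, 2)·p = 2628 · (1/219) = 12.
E[α(G)] ≥ n − E[|E(G)|] = 73 − 12 = 61.
Numerically: ≈ 61.000000.
(This is only a lower bound; the true E[α(G)] may be larger.)

E[α(G)] ≥ 61 ≈ 61.000000.


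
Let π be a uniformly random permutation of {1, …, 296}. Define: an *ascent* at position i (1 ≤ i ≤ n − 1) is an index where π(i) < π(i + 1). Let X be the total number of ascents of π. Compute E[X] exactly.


Write X = Σ X_I over i = 1, …, 295, with X_I the indicator of one ascent.
There are 295 indicators.
For each fixed i, the pair (π(i), π(i+1)) is a uniformly random ordered pair of distinct values from {1, …, 296}; by symmetry P[π(i) < π(i+1)] = 1/2.
By linearity: E[X] = 295 · (1/2) = (296 − 1) · (1/2) = 295/2 ≈ 147.500000.

E[X] = 295/2 = 147.500000.


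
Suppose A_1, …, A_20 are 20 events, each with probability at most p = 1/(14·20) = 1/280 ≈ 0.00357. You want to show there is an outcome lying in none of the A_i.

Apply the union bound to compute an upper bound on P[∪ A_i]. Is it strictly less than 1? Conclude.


Union bound: P[∪_{i=1}^{20} A_i] ≤ Σ_i P[A_i] ≤ 20·p = 20·(1/280) = 1/14.
Numerically: 1/14 ≈ 0.07143.
Is 1/14 < 1? YES.
Since P[∪ A_i] ≤ 1/14 < 1, the complement has P[∩ A_i^c] ≥ 1 − 1/14 = 13/14 > 0, so some outcome avoids every A_i.

20·p = 1/14 ≈ 0.07143; existence CERTIFIED by the union bound.


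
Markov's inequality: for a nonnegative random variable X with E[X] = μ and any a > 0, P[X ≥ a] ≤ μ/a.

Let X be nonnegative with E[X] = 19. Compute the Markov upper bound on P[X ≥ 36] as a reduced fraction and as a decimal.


μ = E[X] = 19, a = 36.
Markov: P[X ≥ 36] ≤ μ/a = (19)/36 = 19/36.
Numerically: ≈ 0.5278.
(Since a = 36 > μ = 19.0000, the bound 19/36 is < 1 and informative.)

P[X ≥ 36] ≤ 19/36 ≈ 0.5278.


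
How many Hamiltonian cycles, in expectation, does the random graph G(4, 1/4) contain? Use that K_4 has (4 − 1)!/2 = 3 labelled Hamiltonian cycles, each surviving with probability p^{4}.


K_4 has (4 − 1)!/2 = 3 labelled Hamiltonian cycles.
For each such Hamiltonian cycle H, let X_H = 1 if all 4 edges of H are present in G. Then P[X_H = 1] = p^{4} = (1/4)^{4} = 1/256.
Summing the indicators: E[X] = Σ_H E[X_H] = 3 · p^{4} = 3 · 1/256 = 3/256.
Numerically: E[X] ≈ 0.01172.

E[X] = 3 · (1/4)^{4} = 3/256 ≈ 0.01172.


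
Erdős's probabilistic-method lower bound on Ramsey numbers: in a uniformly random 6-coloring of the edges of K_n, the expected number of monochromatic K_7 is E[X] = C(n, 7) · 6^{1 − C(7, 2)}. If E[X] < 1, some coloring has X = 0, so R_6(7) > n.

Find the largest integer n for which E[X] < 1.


We need C(n, 7) · 6^{1 − 21} < 1, i.e. C(n, 7) < 6^{21 − 1} = 3656158440062976.
Check values of n near the boundary:
  n = 562: C(562, 7) = 3384017972944752; 3384017972944752 < 3656158440062976? YES
  n = 563: C(563, 7) = 3426622515769596; 3426622515769596 < 3656158440062976? YES
  n = 564: C(564, 7) = 3469685994423792; 3469685994423792 < 3656158440062976? YES
  n = 565: C(565, 7) = 3513212521235560; 3513212521235560 < 3656158440062976? YES
  n = 566: C(566, 7) = 3557206237959440; 3557206237959440 < 3656158440062976? YES
  n = 567: C(567, 7) = 3601671315933933; 3601671315933933 < 3656158440062976? YES
  n = 568: C(568, 7) = 3646611956239704; 3646611956239704 < 3656158440062976? YES
  n = 569: C(569, 7) = 3692032389858348; 3692032389858348 < 3656158440062976? NO
The largest n with C(n, 7) < 3656158440062976 is n = 568 (where E[X] = 16882462760369/16926659444736 ≈ 0.9974). Hence R_6(7) > 568, i.e. R_6(7) ≥ 569.

Largest n = 568; hence R_6(7) > 568.


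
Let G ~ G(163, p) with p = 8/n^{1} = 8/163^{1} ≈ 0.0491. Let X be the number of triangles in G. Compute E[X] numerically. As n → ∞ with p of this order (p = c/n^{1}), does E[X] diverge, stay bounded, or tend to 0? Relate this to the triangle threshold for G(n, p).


Number of potential triangles: C(163, 3) = 708561.
Each occurs with probability p³ ≈ (0.0491)³ ≈ 1.18224e-04.
By linearity: E[X] = C(163, 3)·p³ ≈ 708561 · 1.18224e-04 ≈ 83.769.
Here α = 1, so p = 8/n is exactly at the triangle threshold p ~ 1/n. Asymptotically E[X] → c³/6 = 8³/6 = 256/3 ≈ 85.333, a bounded constant. In this regime the triangle count is asymptotically Poisson(c³/6).

E[X] ≈ 83.769; in regime p = Θ(1/n^{1}) E[X] stays bounded (at the triangle threshold p ~ 1/n).


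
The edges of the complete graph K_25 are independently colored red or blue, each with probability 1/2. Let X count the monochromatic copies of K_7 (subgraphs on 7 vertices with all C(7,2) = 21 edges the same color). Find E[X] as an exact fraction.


Let X = Σ_S X_S over the C(25, 7) = 480700 subsets S of size 7, where X_S = 1 if the K_7 on S is monochromatic.
For a fixed S, the K_7 on S has C(7, 2) = 21 edges. P[all 21 edges red] = (1/2)^21, and likewise for blue, so P[monochromatic] = 2·(1/2)^21 = 2^{1 − 21} = 1/1048576.
By linearity: E[X] = C(25, 7) · 2^{1 − 21} = 480700 · 1/1048576 = 120175/262144.
Numerically: E[X] ≈ 0.458.

E[X] = C(25,7)·2^(1−C(7,2)) = 120175/262144 ≈ 0.458.


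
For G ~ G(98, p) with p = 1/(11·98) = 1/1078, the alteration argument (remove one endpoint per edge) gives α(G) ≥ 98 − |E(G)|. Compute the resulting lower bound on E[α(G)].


E[|E(G)|] = C(98, 2)·p = 4753 · (1/1078) = 97/22.
E[α(G)] ≥ n − E[|E(G)|] = 98 − 97/22 = 2059/22.
Numerically: ≈ 93.590909.
(This is only a lower bound; the true E[α(G)] may be larger.)

E[α(G)] ≥ 2059/22 ≈ 93.590909.


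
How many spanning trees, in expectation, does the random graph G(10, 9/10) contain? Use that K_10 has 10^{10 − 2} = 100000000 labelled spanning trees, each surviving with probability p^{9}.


K_10 has 10^{10 − 2} = 100000000 labelled spanning trees.
For each such spanning tree H, let X_H = 1 if all 9 edges of H are present in G. Then P[X_H = 1] = p^{9} = (9/10)^{9} = 387420489/1000000000.
By linearity of expectation: E[X] = Σ_H E[X_H] = 100000000 · p^{9} = 100000000 · 387420489/1000000000 = 387420489/10.
Numerically: E[X] ≈ 3.8742e+07.

E[X] = 100000000 · (9/10)^{9} = 387420489/10 ≈ 3.8742e+07.


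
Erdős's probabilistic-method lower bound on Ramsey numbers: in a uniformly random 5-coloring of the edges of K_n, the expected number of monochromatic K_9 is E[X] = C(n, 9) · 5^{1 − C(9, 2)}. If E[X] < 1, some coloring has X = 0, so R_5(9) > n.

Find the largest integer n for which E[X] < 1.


We need C(n, 9) · 5^{1 − 36} < 1, i.e. C(n, 9) < 5^{36 − 1} = 2910383045673370361328125.
Check values of n near the boundary:
  n = 2169: C(2169, 9) = 2879753360044504243499683; 2879753360044504243499683 < 2910383045673370361328125? YES
  n = 2170: C(2170, 9) = 2891746779868845075610510; 2891746779868845075610510 < 2910383045673370361328125? YES
  n = 2171: C(2171, 9) = 2903784578674959601827205; 2903784578674959601827205 < 2910383045673370361328125? YES
  n = 2172: C(2172, 9) = 2915866900084148060642020; 2915866900084148060642020 < 2910383045673370361328125? NO
  n = 2173: C(2173, 9) = 2927993888115921319674265; 2927993888115921319674265 < 2910383045673370361328125? NO
The largest n with C(n, 9) < 2910383045673370361328125 is n = 2171 (where E[X] = 580756915734991920365441/582076609134674072265625 ≈ 0.9977328). Hence R_5(9) > 2171, i.e. R_5(9) ≥ 2172.

Largest n = 2171; hence R_5(9) > 2171.


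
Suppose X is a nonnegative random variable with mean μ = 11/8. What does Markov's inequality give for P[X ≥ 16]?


μ = E[X] = 11/8, a = 16.
Markov: P[X ≥ 16] ≤ μ/a = (11/8)/16 = 11/128.
Numerically: ≈ 0.086.
(Since a = 16 > μ = 1.375, the bound 11/128 is < 1 and informative.)

P[X ≥ 16] ≤ 11/128 ≈ 0.086.


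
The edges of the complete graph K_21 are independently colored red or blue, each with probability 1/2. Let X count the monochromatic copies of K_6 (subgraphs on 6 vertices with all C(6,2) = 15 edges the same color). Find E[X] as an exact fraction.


Let X = Σ_S X_S over the C(21, 6) = 54264 subsets S of size 6, where X_S = 1 if the K_6 on S is monochromatic.
For a fixed S, the K_6 on S has C(6, 2) = 15 edges. P[all 15 edges red] = (1/2)^15, and likewise for blue, so P[monochromatic] = 2·(1/2)^15 = 2^{1 − 15} = 1/16384.
By linearity of expectation: E[X] = C(21, 6) · 2^{1 − 15} = 54264 · 1/16384 = 6783/2048.
Numerically: E[X] ≈ 3.3120.

E[X] = C(21,6)·2^(1−C(6,2)) = 6783/2048 ≈ 3.3120.


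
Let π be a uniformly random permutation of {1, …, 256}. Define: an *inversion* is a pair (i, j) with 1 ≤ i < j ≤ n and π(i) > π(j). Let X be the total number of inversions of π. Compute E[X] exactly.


Write X = Σ X_I over the C(256, 2) = 32640 pairs i < j, with X_I the indicator of one inversion.
There are 32640 indicators.
For each fixed pair i < j, the values π(i) and π(j) are two distinct elements of {1, …, 256} in uniformly random order; by symmetry P[π(i) > π(j)] = 1/2.
By linearity: E[X] = 32640 · (1/2) = C(256, 2) · (1/2) = 32640/2 = 16320 ≈ 16320.000.

E[X] = 16320 = 16320.000.


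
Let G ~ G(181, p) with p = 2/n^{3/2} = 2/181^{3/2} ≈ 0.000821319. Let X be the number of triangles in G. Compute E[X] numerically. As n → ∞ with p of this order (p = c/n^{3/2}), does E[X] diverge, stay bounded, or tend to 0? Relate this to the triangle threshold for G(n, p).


Number of potential triangles: C(181, 3) = 971970.
Each occurs with probability p³ ≈ (0.000821319)³ ≈ 5.54033978e-10.
By linearity: E[X] = C(181, 3)·p³ ≈ 971970 · 5.54033978e-10 ≈ 0.000539.
Since α = 3/2 > 1, p = c/n^{3/2} = o(1/n) is below the triangle threshold p ~ 1/n. Asymptotically E[X] ~ (c³/6)·n^{3(1−α)} = (2³/6)·n^{-1.5} → 0, so by Markov's inequality G has no triangles w.h.p.

E[X] ≈ 0.000539; in regime p = Θ(1/n^{3/2}) E[X] tends to 0 (below the triangle threshold p ~ 1/n).


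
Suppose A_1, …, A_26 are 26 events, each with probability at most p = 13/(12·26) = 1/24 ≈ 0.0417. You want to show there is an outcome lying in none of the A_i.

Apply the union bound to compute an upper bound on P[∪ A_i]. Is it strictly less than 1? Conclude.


Union bound: P[∪_{i=1}^{26} A_i] ≤ Σ_i P[A_i] ≤ 26·p = 26·(1/24) = 13/12.
Numerically: 13/12 ≈ 1.0833.
Is 13/12 < 1? NO.
Since the bound 13/12 is ≥ 1, the union bound is uninformative here; it does NOT by itself certify existence.

26·p = 13/12 ≈ 1.0833; existence NOT certified by the union bound.


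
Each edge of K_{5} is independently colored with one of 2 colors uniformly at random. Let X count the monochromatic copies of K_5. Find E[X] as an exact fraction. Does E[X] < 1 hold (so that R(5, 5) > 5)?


E[X] = C(5, 5) · 2^{1 − 10} = 1 · 2^{−9} = 1/512.
As a reduced fraction: E[X] = 1/512 ≈ 0.001953.
Is E[X] < 1? YES.
Since E[X] < 1, there exists a 2-coloring of K_{5} with no monochromatic K_5; hence R(5, 5) > 5.

E[X] = 1/512 ≈ 0.001953; E[X] < 1, so R(5, 5) > 5.


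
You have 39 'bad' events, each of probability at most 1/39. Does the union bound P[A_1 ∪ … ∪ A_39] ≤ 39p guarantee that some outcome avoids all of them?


Union bound: P[∪_{i=1}^{39} A_i] ≤ Σ_i P[A_i] ≤ 39·p = 39·(1/39) = 1.
Numerically: 1 ≈ 1.00000.
Is 1 < 1? NO.
Since the bound 1 is ≥ 1, the union bound is uninformative here; it does NOT by itself certify existence.

39·p = 1 ≈ 1.00000; existence NOT certified by the union bound.


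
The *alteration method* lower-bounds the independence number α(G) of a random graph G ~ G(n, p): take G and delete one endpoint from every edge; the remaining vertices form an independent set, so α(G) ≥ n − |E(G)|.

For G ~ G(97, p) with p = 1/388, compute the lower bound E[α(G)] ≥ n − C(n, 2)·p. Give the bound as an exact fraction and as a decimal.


E[|E(G)|] = C(97, 2)·p = 4656 · (1/388) = 12.
E[α(G)] ≥ n − E[|E(G)|] = 97 − 12 = 85.
Numerically: ≈ 85.000.
(This is only a lower bound; the true E[α(G)] may be larger.)

E[α(G)] ≥ 85 ≈ 85.000.


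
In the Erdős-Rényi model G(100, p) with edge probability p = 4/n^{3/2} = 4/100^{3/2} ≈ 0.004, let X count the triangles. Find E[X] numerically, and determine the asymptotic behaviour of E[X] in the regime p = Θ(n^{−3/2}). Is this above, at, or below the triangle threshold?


Number of potential triangles: C(100, 3) = 161700.
Each occurs with probability p³ ≈ (0.004)³ ≈ 6.40000000e-08.
By linearity: E[X] = C(100, 3)·p³ ≈ 161700 · 6.40000000e-08 ≈ 0.010349.
Since α = 3/2 > 1, p = c/n^{3/2} = o(1/n) is below the triangle threshold p ~ 1/n. Asymptotically E[X] ~ (c³/6)·n^{3(1−α)} = (4³/6)·n^{-1.5} → 0, so by Markov's inequality G has no triangles w.h.p.

E[X] ≈ 0.010349; in regime p = Θ(1/n^{3/2}) E[X] tends to 0 (below the triangle threshold p ~ 1/n).


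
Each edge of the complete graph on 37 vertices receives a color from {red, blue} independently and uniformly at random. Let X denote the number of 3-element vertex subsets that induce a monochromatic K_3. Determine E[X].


Let X = Σ_S X_S over the C(37, 3) = 7770 subsets S of size 3, where X_S = 1 if the K_3 on S is monochromatic.
For a fixed S, the K_3 on S has C(3, 2) = 3 edges. P[all 3 edges red] = (1/2)^3, and likewise for blue, so P[monochromatic] = 2·(1/2)^3 = 2^{1 − 3} = 1/4.
Summing: E[X] = C(37, 3) · 2^{1 − 3} = 7770 · 1/4 = 3885/2.
Numerically: E[X] ≈ 1942.5000.

E[X] = C(37,3)·2^(1−C(3,2)) = 3885/2 ≈ 1942.5000.


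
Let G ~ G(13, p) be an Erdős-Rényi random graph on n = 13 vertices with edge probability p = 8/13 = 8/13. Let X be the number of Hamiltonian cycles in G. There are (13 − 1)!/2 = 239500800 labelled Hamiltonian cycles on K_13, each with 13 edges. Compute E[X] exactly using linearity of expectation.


K_13 has (13 − 1)!/2 = 239500800 labelled Hamiltonian cycles.
For each such Hamiltonian cycle H, let X_H = 1 if all 13 edges of H are present in G. Then P[X_H = 1] = p^{13} = (8/13)^{13} = 549755813888/302875106592253.
Summing the indicators: E[X] = Σ_H E[X_H] = 239500800 · p^{13} = 239500800 · 549755813888/302875106592253 = 131666957230827110400/302875106592253.
Numerically: E[X] ≈ 4.3472e+05.

E[X] = 239500800 · (8/13)^{13} = 131666957230827110400/302875106592253 ≈ 4.3472e+05.


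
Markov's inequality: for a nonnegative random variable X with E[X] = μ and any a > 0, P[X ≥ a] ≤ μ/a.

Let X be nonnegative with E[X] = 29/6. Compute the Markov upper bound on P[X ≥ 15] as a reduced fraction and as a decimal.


μ = E[X] = 29/6, a = 15.
Markov: P[X ≥ 15] ≤ μ/a = (29/6)/15 = 29/90.
Numerically: ≈ 0.3222.
(Since a = 15 > μ = 4.8333, the bound 29/90 is < 1 and informative.)

P[X ≥ 15] ≤ 29/90 ≈ 0.3222.


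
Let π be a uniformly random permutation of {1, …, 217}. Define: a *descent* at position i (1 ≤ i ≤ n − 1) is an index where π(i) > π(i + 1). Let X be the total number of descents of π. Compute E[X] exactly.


Write X = Σ X_I over i = 1, …, 216, with X_I the indicator of one descent.
There are 216 indicators.
For each fixed i, the pair (π(i), π(i+1)) is a uniformly random ordered pair of distinct values from {1, …, 217}; by symmetry P[π(i) > π(i+1)] = 1/2.
By linearity: E[X] = 216 · (1/2) = (217 − 1) · (1/2) = 108 ≈ 108.00000.

E[X] = 108 = 108.00000.


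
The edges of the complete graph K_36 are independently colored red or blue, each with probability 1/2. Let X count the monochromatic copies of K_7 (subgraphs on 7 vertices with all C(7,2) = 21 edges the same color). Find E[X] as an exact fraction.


Let X = Σ_S X_S over the C(36, 7) = 8347680 subsets S of size 7, where X_S = 1 if the K_7 on S is monochromatic.
For a fixed S, the K_7 on S has C(7, 2) = 21 edges. P[all 21 edges red] = (1/2)^21, and likewise for blue, so P[monochromatic] = 2·(1/2)^21 = 2^{1 − 21} = 1/1048576.
Summing: E[X] = C(36, 7) · 2^{1 − 21} = 8347680 · 1/1048576 = 260865/32768.
Numerically: E[X] ≈ 7.960968.

E[X] = C(36,7)·2^(1−C(7,2)) = 260865/32768 ≈ 7.960968.


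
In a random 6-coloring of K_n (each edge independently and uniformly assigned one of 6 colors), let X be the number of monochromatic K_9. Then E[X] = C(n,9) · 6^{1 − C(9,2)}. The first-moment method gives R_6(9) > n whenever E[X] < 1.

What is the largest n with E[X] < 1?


We need C(n, 9) · 6^{1 − 36} < 1, i.e. C(n, 9) < 6^{36 − 1} = 1719070799748422591028658176.
Check values of n near the boundary:
  n = 4406: C(4406, 9) = 1710356485221788389505285700; 1710356485221788389505285700 < 1719070799748422591028658176? YES
  n = 4407: C(4407, 9) = 1713856532599459170657070050; 1713856532599459170657070050 < 1719070799748422591028658176? YES
  n = 4408: C(4408, 9) = 1717362945146264156457459600; 1717362945146264156457459600 < 1719070799748422591028658176? YES
  n = 4409: C(4409, 9) = 1720875732988608787686577131; 1720875732988608787686577131 < 1719070799748422591028658176? NO
The largest n with C(n, 9) < 1719070799748422591028658176 is n = 4408 (where E[X] = 35778394690547169926197075/35813974994758803979763712 ≈ 0.99901). Hence R_6(9) > 4408, i.e. R_6(9) ≥ 4409.

Largest n = 4408; hence R_6(9) > 4408.


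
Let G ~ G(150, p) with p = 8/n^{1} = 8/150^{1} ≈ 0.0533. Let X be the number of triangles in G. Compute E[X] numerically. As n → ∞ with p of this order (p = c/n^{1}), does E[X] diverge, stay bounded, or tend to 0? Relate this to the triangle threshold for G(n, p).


Number of potential triangles: C(150, 3) = 551300.
Each occurs with probability p³ ≈ (0.0533)³ ≈ 1.51704e-04.
By linearity: E[X] = C(150, 3)·p³ ≈ 551300 · 1.51704e-04 ≈ 83.634.
Here α = 1, so p = 8/n is exactly at the triangle threshold p ~ 1/n. Asymptotically E[X] → c³/6 = 8³/6 = 256/3 ≈ 85.333, a bounded constant. In this regime the triangle count is asymptotically Poisson(c³/6).

E[X] ≈ 83.634; in regime p = Θ(1/n^{1}) E[X] stays bounded (at the triangle threshold p ~ 1/n).


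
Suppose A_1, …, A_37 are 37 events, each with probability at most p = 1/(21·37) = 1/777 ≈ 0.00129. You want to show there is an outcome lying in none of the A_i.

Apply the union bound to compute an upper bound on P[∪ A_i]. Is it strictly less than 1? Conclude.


Union bound: P[∪_{i=1}^{37} A_i] ≤ Σ_i P[A_i] ≤ 37·p = 37·(1/777) = 1/21.
Numerically: 1/21 ≈ 0.04762.
Is 1/21 < 1? YES.
Since P[∪ A_i] ≤ 1/21 < 1, the complement has P[∩ A_i^c] ≥ 1 − 1/21 = 20/21 > 0, so some outcome avoids every A_i.

37·p = 1/21 ≈ 0.04762; existence CERTIFIED by the union bound.


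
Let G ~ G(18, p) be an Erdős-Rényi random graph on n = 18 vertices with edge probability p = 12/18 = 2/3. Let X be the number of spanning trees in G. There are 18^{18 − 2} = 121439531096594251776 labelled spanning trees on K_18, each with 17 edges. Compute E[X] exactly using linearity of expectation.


K_18 has 18^{18 − 2} = 121439531096594251776 labelled spanning trees.
For each such spanning tree H, let X_H = 1 if all 17 edges of H are present in G. Then P[X_H = 1] = p^{17} = (2/3)^{17} = 131072/129140163.
By linearity: E[X] = Σ_H E[X_H] = 121439531096594251776 · p^{17} = 121439531096594251776 · 131072/129140163 = 123256172596690944.
Numerically: E[X] ≈ 1.233e+17.

E[X] = 121439531096594251776 · (2/3)^{17} = 123256172596690944 ≈ 1.233e+17.


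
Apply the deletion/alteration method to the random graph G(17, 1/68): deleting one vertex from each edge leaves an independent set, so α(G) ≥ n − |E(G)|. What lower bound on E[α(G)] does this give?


E[|E(G)|] = C(17, 2)·p = 136 · (1/68) = 2.
E[α(G)] ≥ n − E[|E(G)|] = 17 − 2 = 15.
Numerically: ≈ 15.00000.
(This is only a lower bound; the true E[α(G)] may be larger.)

E[α(G)] ≥ 15 ≈ 15.00000.


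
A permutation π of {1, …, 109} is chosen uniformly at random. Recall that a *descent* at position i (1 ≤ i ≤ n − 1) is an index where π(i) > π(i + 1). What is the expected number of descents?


Write X = Σ X_I over i = 1, …, 108, with X_I the indicator of one descent.
There are 108 indicators.
For each fixed i, the pair (π(i), π(i+1)) is a uniformly random ordered pair of distinct values from {1, …, 109}; by symmetry P[π(i) > π(i+1)] = 1/2.
By linearity: E[X] = 108 · (1/2) = (109 − 1) · (1/2) = 54 ≈ 54.0000.

E[X] = 54 = 54.0000.


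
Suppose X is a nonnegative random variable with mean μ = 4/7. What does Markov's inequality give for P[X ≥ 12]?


μ = E[X] = 4/7, a = 12.
Markov: P[X ≥ 12] ≤ μ/a = (4/7)/12 = 1/21.
Numerically: ≈ 0.047619.
(Since a = 12 > μ = 0.571429, the bound 1/21 is < 1 and informative.)

P[X ≥ 12] ≤ 1/21 ≈ 0.047619.


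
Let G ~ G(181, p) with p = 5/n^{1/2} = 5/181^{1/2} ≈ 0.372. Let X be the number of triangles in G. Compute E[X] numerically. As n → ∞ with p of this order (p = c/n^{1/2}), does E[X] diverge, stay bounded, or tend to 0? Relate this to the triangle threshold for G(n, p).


Number of potential triangles: C(181, 3) = 971970.
Each occurs with probability p³ ≈ (0.372)³ ≈ 5.13325e-02.
By linearity: E[X] = C(181, 3)·p³ ≈ 971970 · 5.13325e-02 ≈ 49893.620.
Since α = 1/2 < 1, p = c/n^{1/2} ≫ 1/n is above the triangle threshold p ~ 1/n. Asymptotically E[X] ~ (c³/6)·n^{3(1−α)} = (5³/6)·n^{1.5} → ∞; triangles are abundant w.h.p.

E[X] ≈ 49893.620; in regime p = Θ(1/n^{1/2}) E[X] diverges (above the triangle threshold p ~ 1/n).


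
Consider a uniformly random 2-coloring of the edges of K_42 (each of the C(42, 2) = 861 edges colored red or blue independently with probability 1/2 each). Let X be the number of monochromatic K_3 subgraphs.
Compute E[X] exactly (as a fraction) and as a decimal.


Let X = Σ_S X_S over the C(42, 3) = 11480 subsets S of size 3, where X_S = 1 if the K_3 on S is monochromatic.
For a fixed S, the K_3 on S has C(3, 2) = 3 edges. P[all 3 edges red] = (1/2)^3, and likewise for blue, so P[monochromatic] = 2·(1/2)^3 = 2^{1 − 3} = 1/4.
Summing: E[X] = C(42, 3) · 2^{1 − 3} = 11480 · 1/4 = 2870.
Numerically: E[X] ≈ 2870.00000.

E[X] = C(42,3)·2^(1−C(3,2)) = 2870 ≈ 2870.00000.


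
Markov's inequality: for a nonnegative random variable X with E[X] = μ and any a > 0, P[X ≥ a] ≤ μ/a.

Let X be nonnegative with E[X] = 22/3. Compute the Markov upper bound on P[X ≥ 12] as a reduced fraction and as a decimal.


μ = E[X] = 22/3, a = 12.
Markov: P[X ≥ 12] ≤ μ/a = (22/3)/12 = 11/18.
Numerically: ≈ 0.61111.
(Since a = 12 > μ = 7.33333, the bound 11/18 is < 1 and informative.)

P[X ≥ 12] ≤ 11/18 ≈ 0.61111.


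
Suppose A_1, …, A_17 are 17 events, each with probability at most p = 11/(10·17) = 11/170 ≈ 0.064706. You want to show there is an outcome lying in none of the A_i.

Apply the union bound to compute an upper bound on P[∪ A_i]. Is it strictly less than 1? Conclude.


Union bound: P[∪_{i=1}^{17} A_i] ≤ Σ_i P[A_i] ≤ 17·p = 17·(11/170) = 11/10.
Numerically: 11/10 ≈ 1.100000.
Is 11/10 < 1? NO.
Since the bound 11/10 is ≥ 1, the union bound is uninformative here; it does NOT by itself certify existence.

17·p = 11/10 ≈ 1.100000; existence NOT certified by the union bound.


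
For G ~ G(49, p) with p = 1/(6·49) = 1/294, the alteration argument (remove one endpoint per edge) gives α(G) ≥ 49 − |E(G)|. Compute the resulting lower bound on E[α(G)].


E[|E(G)|] = C(49, 2)·p = 1176 · (1/294) = 4.
E[α(G)] ≥ n − E[|E(G)|] = 49 − 4 = 45.
Numerically: ≈ 45.000000.
(This is only a lower bound; the true E[α(G)] may be larger.)

E[α(G)] ≥ 45 ≈ 45.000000.


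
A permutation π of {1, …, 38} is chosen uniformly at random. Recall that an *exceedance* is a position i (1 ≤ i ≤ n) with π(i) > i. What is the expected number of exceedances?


Write X = Σ_{i=1}^{38} X_i, where X_i = 1_{π(i) > i}.
For each fixed i, π(i) is uniform over {1, …, 38} (marginal of a uniform permutation), so P[π(i) > i] = (n − i)/n. Summing: Σ_{i=1}^{38} (n − i)/n = (0 + 1 + … + 37)/38 = 38(38 − 1)/(2·38) = (38 − 1)/2.
Hence E[X] = Σ_{i=1}^{38} (38 − i)/38 = 37/2 ≈ 18.500.

E[X] = 37/2 = 18.500.


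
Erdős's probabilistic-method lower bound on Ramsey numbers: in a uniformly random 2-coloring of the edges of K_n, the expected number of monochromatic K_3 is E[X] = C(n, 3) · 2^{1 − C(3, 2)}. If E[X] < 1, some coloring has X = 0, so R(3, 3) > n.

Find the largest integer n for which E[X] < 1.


We need C(n, 3) · 2^{1 − 3} < 1, i.e. C(n, 3) < 2^{3 − 1} = 4.
Check values of n near the boundary:
  n = 3: C(3, 3) = 1; 1 < 4? YES
  n = 4: C(4, 3) = 4; 4 < 4? NO
  n = 5: C(5, 3) = 10; 10 < 4? NO
  n = 6: C(6, 3) = 20; 20 < 4? NO
The largest n with C(n, 3) < 4 is n = 3 (where E[X] = 1/4 ≈ 0.25000). Hence R(3, 3) > 3, i.e. R(3, 3) ≥ 4.

Largest n = 3; hence R(3, 3) > 3.


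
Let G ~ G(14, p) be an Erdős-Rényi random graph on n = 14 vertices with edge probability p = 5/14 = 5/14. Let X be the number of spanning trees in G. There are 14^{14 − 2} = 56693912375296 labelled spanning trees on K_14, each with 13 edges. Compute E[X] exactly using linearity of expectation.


K_14 has 14^{14 − 2} = 56693912375296 labelled spanning trees.
For each such spanning tree H, let X_H = 1 if all 13 edges of H are present in G. Then P[X_H = 1] = p^{13} = (5/14)^{13} = 1220703125/793714773254144.
Summing the indicators: E[X] = Σ_H E[X_H] = 56693912375296 · p^{13} = 56693912375296 · 1220703125/793714773254144 = 1220703125/14.
Numerically: E[X] ≈ 8.71931e+07.

E[X] = 56693912375296 · (5/14)^{13} = 1220703125/14 ≈ 8.71931e+07.


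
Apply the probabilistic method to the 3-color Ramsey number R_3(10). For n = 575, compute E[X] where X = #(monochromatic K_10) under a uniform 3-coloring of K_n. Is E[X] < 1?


E[X] = C(575, 10) · 3^{1 − 45} = 1006325345561406175305 · 3^{−44} = 1006325345561406175305/984770902183611232881.
As a reduced fraction: E[X] = 111813927284600686145/109418989131512359209 ≈ 1.0218878.
Is E[X] < 1? NO.
Since E[X] ≥ 1, the first-moment bound is inconclusive at n = 575; it does NOT by itself certify R_3(10) > 575.

E[X] = 111813927284600686145/109418989131512359209 ≈ 1.0218878; E[X] ≥ 1; first-moment method inconclusive here.


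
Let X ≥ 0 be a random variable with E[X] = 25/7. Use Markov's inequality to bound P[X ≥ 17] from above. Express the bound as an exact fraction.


μ = E[X] = 25/7, a = 17.
Markov: P[X ≥ 17] ≤ μ/a = (25/7)/17 = 25/119.
Numerically: ≈ 0.210.
(Since a = 17 > μ = 3.571, the bound 25/119 is < 1 and informative.)

P[X ≥ 17] ≤ 25/119 ≈ 0.210.


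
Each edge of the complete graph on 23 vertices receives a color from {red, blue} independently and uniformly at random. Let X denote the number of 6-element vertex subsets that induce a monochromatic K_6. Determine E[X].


Let X = Σ_S X_S over the C(23, 6) = 100947 subsets S of size 6, where X_S = 1 if the K_6 on S is monochromatic.
For a fixed S, the K_6 on S has C(6, 2) = 15 edges. P[all 15 edges red] = (1/2)^15, and likewise for blue, so P[monochromatic] = 2·(1/2)^15 = 2^{1 − 15} = 1/16384.
By linearity of expectation: E[X] = C(23, 6) · 2^{1 − 15} = 100947 · 1/16384 = 100947/16384.
Numerically: E[X] ≈ 6.1613.

E[X] = C(23,6)·2^(1−C(6,2)) = 100947/16384 ≈ 6.1613.


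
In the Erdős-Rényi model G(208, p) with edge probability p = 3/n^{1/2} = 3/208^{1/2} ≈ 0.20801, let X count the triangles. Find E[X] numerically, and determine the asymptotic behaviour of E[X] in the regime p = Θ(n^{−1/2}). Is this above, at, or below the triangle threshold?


Number of potential triangles: C(208, 3) = 1478256.
Each occurs with probability p³ ≈ (0.20801)³ ≈ 9.0005440e-03.
By linearity: E[X] = C(208, 3)·p³ ≈ 1478256 · 9.0005440e-03 ≈ 13305.10824.
Since α = 1/2 < 1, p = c/n^{1/2} ≫ 1/n is above the triangle threshold p ~ 1/n. Asymptotically E[X] ~ (c³/6)·n^{3(1−α)} = (3³/6)·n^{1.5} → ∞; triangles are abundant w.h.p.

E[X] ≈ 13305.10824; in regime p = Θ(1/n^{1/2}) E[X] diverges (above the triangle threshold p ~ 1/n).


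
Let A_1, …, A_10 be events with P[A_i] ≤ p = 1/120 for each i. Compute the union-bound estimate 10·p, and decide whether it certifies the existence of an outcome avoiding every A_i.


Union bound: P[∪_{i=1}^{10} A_i] ≤ Σ_i P[A_i] ≤ 10·p = 10·(1/120) = 1/12.
Numerically: 1/12 ≈ 0.0833.
Is 1/12 < 1? YES.
Since P[∪ A_i] ≤ 1/12 < 1, the complement has P[∩ A_i^c] ≥ 1 − 1/12 = 11/12 > 0, so some outcome avoids every A_i.

10·p = 1/12 ≈ 0.0833; existence CERTIFIED by the union bound.


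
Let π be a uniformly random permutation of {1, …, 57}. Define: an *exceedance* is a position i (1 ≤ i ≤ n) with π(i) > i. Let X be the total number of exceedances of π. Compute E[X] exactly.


Write X = Σ_{i=1}^{57} X_i, where X_i = 1_{π(i) > i}.
For each fixed i, π(i) is uniform over {1, …, 57} (marginal of a uniform permutation), so P[π(i) > i] = (n − i)/n. Summing: Σ_{i=1}^{57} (n − i)/n = (0 + 1 + … + 56)/57 = 57(57 − 1)/(2·57) = (57 − 1)/2.
Hence E[X] = Σ_{i=1}^{57} (57 − i)/57 = 28 ≈ 28.00000.

E[X] = 28 = 28.00000.


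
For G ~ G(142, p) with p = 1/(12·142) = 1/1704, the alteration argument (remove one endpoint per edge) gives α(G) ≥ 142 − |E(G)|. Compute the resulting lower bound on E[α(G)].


E[|E(G)|] = C(142, 2)·p = 10011 · (1/1704) = 47/8.
E[α(G)] ≥ n − E[|E(G)|] = 142 − 47/8 = 1089/8.
Numerically: ≈ 136.125000.
(This is only a lower bound; the true E[α(G)] may be larger.)

E[α(G)] ≥ 1089/8 ≈ 136.125000.


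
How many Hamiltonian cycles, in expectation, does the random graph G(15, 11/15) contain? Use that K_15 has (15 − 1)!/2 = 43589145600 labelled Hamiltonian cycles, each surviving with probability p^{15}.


K_15 has (15 − 1)!/2 = 43589145600 labelled Hamiltonian cycles.
For each such Hamiltonian cycle H, let X_H = 1 if all 15 edges of H are present in G. Then P[X_H = 1] = p^{15} = (11/15)^{15} = 4177248169415651/437893890380859375.
By linearity of expectation: E[X] = Σ_H E[X_H] = 43589145600 · p^{15} = 43589145600 · 4177248169415651/437893890380859375 = 29972457393249757754368/72081298828125.
Numerically: E[X] ≈ 4.1581e+08.

E[X] = 43589145600 · (11/15)^{15} = 29972457393249757754368/72081298828125 ≈ 4.1581e+08.
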